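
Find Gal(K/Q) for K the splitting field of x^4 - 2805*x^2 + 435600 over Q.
Gal(K/Q) = Z/2Z (cyclic of order 2)

f factors as (x^2 - 2640)(x^2 - 165), so the splitting field is K = Q(sqrt(2640), sqrt(165)). The squarefree part of 2640 is 165 and the squarefree part of 165 is also 165, so sqrt(2640) and sqrt(165) are both rational multiples of sqrt(165). Hence Q(sqrt(2640)) = Q(sqrt(165)) = Q(sqrt(165)), and the splitting field collapses to a single degree-2 extension with Galois group Z/2Z.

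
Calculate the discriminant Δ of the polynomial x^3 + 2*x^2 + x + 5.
Δ = -655

For x^3 + a x^2 + b x + c the discriminant is Δ = 18 a b c - 4 a^3 c + a^2 b^2 - 4 b^3 - 27 c^2.
Plug a = 2, b = 1, c = 5:
  18*(2)*(1)*(5) - 4*(2)^3*(5) + (2)^2*(1)^2 - 4*(1)^3 - 27*(5)^2
  = 180 + (-160) + 4 + (-4) + (-675)
  = -655.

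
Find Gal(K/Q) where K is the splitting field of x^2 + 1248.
Gal(K/Q) = Z/2Z (cyclic of order 2)

x^2 + 1248 is irreducible over Q since -1248 is not a rational square. The splitting field Q(sqrt(-1248)) has degree 2 over Q, and its unique nontrivial automorphism is sqrt(-1248) ↦ -sqrt(-1248). Hence Gal(Q(sqrt(-1248))/Q) = Z/2Z.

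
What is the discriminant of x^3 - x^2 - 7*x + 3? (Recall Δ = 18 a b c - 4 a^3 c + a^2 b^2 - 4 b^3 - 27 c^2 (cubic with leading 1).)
Δ = 1568

For x^3 + a x^2 + b x + c the discriminant is Δ = 18 a b c - 4 a^3 c + a^2 b^2 - 4 b^3 - 27 c^2.
Plug a = -1, b = -7, c = 3:
  18*(-1)*(-7)*(3) - 4*(-1)^3*(3) + (-1)^2*(-7)^2 - 4*(-7)^3 - 27*(3)^2
  = 378 + (12) + 49 + (1372) + (-243)
  = 1568.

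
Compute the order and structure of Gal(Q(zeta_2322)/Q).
|Gal(Q(zeta_2322)/Q)| = phi(2322) = 756; group ≅ (Z/2322Z)^* ≅ Z/18Z × Z/42Z

The n-th cyclotomic polynomial Φ_2322(x) is the minimal polynomial of zeta_2322 over Q and has degree phi(2322) = 756. So Q(zeta_2322) is a degree-756 Galois extension with Galois group (Z/2322Z)^*. By CRT, (Z/2322Z)^* ≅ (Z/2Z)^* × (Z/27Z)^* × (Z/43Z)^*. Each prime-power unit group is (Z/2Z)^* ≅ trivial group (order 1); (Z/27Z)^* ≅ Z/18Z; (Z/43Z)^* ≅ Z/42Z. Hence Gal(Q(zeta_2322)/Q) ≅ Z/18Z × Z/42Z.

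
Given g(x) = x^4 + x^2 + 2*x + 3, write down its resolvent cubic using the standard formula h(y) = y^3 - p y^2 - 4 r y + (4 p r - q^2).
h(y) = y^3 - y^2 - 12*y + 8

Identify coefficients: p = 1, q = 2, r = 3.
Plug into h(y) = y^3 - p y^2 - 4 r y + (4 p r - q^2):
  h(y) = y^3 - (1) y^2 - 4*(3) y + (4*(1)*(3) - (2)^2)
       = y^3 + (-1) y^2 + (-12) y + (8).
Simplifying: h(y) = y^3 - y^2 - 12*y + 8.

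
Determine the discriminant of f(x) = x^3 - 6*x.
Δ = 864

For a depressed cubic x^3 + p x + q the discriminant is Δ = -4 p^3 - 27 q^2 = -4*(-6)^3 - 27*(0)^2 = 864 - 0 = 864.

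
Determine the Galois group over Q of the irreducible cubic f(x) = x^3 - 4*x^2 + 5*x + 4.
Gal(K/Q) = S_3 (symmetric group of order 6)

Compute the discriminant of x^3 + (-4)*x^2 + (5)*x + (4): Δ = -948. Since Δ is not a rational square, the Galois group is not contained in A_3; it must be the full S_3 (irreducibility of the cubic rules out anything smaller).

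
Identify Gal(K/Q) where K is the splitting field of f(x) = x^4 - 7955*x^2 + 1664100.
Gal(K/Q) = Z/2Z (cyclic of order 2)

f factors as (x^2 - 7740)(x^2 - 215), so the splitting field is K = Q(sqrt(7740), sqrt(215)). The squarefree part of 7740 is 215 and the squarefree part of 215 is also 215, so sqrt(7740) and sqrt(215) are both rational multiples of sqrt(215). Hence Q(sqrt(7740)) = Q(sqrt(215)) = Q(sqrt(215)), and the splitting field collapses to a single degree-2 extension with Galois group Z/2Z.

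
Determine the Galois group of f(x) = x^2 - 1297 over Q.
Gal(K/Q) = Z/2Z (cyclic of order 2)

x^2 - 1297 is irreducible over Q since 1297 is not a rational square. The splitting field Q(sqrt(1297)) has degree 2 over Q, and its unique nontrivial automorphism is sqrt(1297) ↦ -sqrt(1297). Hence Gal(Q(sqrt(1297))/Q) = Z/2Z.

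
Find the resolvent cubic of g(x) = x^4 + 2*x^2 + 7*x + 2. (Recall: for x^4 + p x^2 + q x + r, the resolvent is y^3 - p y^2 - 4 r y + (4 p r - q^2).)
h(y) = y^3 - 2*y^2 - 8*y - 33

Identify coefficients: p = 2, q = 7, r = 2.
Plug into h(y) = y^3 - p y^2 - 4 r y + (4 p r - q^2):
  h(y) = y^3 - (2) y^2 - 4*(2) y + (4*(2)*(2) - (7)^2)
       = y^3 + (-2) y^2 + (-8) y + (-33).
Simplifying: h(y) = y^3 - 2*y^2 - 8*y - 33.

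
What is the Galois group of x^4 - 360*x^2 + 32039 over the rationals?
Gal(K/Q) = V_4 (Klein four-group, Z/2Z × Z/2Z)

f factors as (x^2 - 161)(x^2 - 199), so the splitting field is K = Q(sqrt(161), sqrt(199)). The elements 161, 199, 32039 are all non-squares in Q, so sqrt(161) and sqrt(199) generate independent quadratic extensions. Thus [K:Q] = 4 and Gal(K/Q) is generated by the two order-2 automorphisms sqrt(161) ↦ -sqrt(161) and sqrt(199) ↦ -sqrt(199), giving V_4.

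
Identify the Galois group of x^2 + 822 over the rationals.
Gal(K/Q) = Z/2Z (cyclic of order 2)

x^2 + 822 is irreducible over Q since -822 is not a rational square. The splitting field Q(sqrt(-822)) has degree 2 over Q, and its unique nontrivial automorphism is sqrt(-822) ↦ -sqrt(-822). Hence Gal(Q(sqrt(-822))/Q) = Z/2Z.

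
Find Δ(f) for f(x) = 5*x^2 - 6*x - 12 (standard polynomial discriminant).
Δ = 276

For a quadratic a x^2 + b x + c the discriminant is Δ = b^2 - 4ac = (-6)^2 - 4*(5)*(-12) = 36 - (-240) = 276.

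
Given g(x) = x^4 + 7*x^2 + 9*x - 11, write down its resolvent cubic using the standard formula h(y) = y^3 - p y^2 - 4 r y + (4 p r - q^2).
h(y) = y^3 - 7*y^2 + 44*y - 389

Identify coefficients: p = 7, q = 9, r = -11.
Plug into h(y) = y^3 - p y^2 - 4 r y + (4 p r - q^2):
  h(y) = y^3 - (7) y^2 - 4*(-11) y + (4*(7)*(-11) - (9)^2)
       = y^3 + (-7) y^2 + (44) y + (-389).
Simplifying: h(y) = y^3 - 7*y^2 + 44*y - 389.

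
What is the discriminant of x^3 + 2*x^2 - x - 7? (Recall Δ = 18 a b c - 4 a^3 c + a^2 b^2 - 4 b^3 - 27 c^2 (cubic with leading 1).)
Δ = -839

For x^3 + a x^2 + b x + c the discriminant is Δ = 18 a b c - 4 a^3 c + a^2 b^2 - 4 b^3 - 27 c^2.
Plug a = 2, b = -1, c = -7:
  18*(2)*(-1)*(-7) - 4*(2)^3*(-7) + (2)^2*(-1)^2 - 4*(-1)^3 - 27*(-7)^2
  = 252 + (224) + 4 + (4) + (-1323)
  = -839.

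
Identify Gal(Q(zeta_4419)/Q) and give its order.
|Gal(Q(zeta_4419)/Q)| = phi(4419) = 2940; group ≅ (Z/4419Z)^* ≅ Z/6Z × Z/490Z

The n-th cyclotomic polynomial Φ_4419(x) is the minimal polynomial of zeta_4419 over Q and has degree phi(4419) = 2940. So Q(zeta_4419) is a degree-2940 Galois extension with Galois group (Z/4419Z)^*. By CRT, (Z/4419Z)^* ≅ (Z/9Z)^* × (Z/491Z)^*. Each prime-power unit group is (Z/9Z)^* ≅ Z/6Z; (Z/491Z)^* ≅ Z/490Z. Hence Gal(Q(zeta_4419)/Q) ≅ Z/6Z × Z/490Z.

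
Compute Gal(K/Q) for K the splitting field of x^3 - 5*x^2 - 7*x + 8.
Gal(K/Q) = S_3 (symmetric group of order 6)

Compute the discriminant of x^3 + (-5)*x^2 + (-7)*x + (8): Δ = 9909. Since Δ is not a rational square, the Galois group is not contained in A_3; it must be the full S_3 (irreducibility of the cubic rules out anything smaller).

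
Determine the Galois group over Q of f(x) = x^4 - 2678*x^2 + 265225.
Gal(K/Q) = Z/2Z (cyclic of order 2)

f factors as (x^2 - 103)(x^2 - 2575), so the splitting field is K = Q(sqrt(103), sqrt(2575)). The squarefree part of 103 is 103 and the squarefree part of 2575 is also 103, so sqrt(103) and sqrt(2575) are both rational multiples of sqrt(103). Hence Q(sqrt(103)) = Q(sqrt(2575)) = Q(sqrt(103)), and the splitting field collapses to a single degree-2 extension with Galois group Z/2Z.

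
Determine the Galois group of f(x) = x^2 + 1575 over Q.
Gal(K/Q) = Z/2Z (cyclic of order 2)

x^2 + 1575 is irreducible over Q since -1575 is not a rational square. The splitting field Q(sqrt(-1575)) has degree 2 over Q, and its unique nontrivial automorphism is sqrt(-1575) ↦ -sqrt(-1575). Hence Gal(Q(sqrt(-1575))/Q) = Z/2Z.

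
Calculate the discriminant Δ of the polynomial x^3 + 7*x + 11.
Δ = -4639

For a depressed cubic x^3 + p x + q the discriminant is Δ = -4 p^3 - 27 q^2 = -4*(7)^3 - 27*(11)^2 = -1372 - 3267 = -4639.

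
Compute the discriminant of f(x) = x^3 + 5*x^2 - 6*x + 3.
Δ = -1599

For x^3 + a x^2 + b x + c the discriminant is Δ = 18 a b c - 4 a^3 c + a^2 b^2 - 4 b^3 - 27 c^2.
Plug a = 5, b = -6, c = 3:
  18*(5)*(-6)*(3) - 4*(5)^3*(3) + (5)^2*(-6)^2 - 4*(-6)^3 - 27*(3)^2
  = -1620 + (-1500) + 900 + (864) + (-243)
  = -1599.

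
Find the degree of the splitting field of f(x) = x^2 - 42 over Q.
[K:Q] = 2

The polynomial x^2 - 42 is irreducible over Q since 42 is not a perfect square. Its splitting field is Q(sqrt(42)), which has degree 2 over Q.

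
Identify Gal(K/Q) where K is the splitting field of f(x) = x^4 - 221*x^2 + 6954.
Gal(K/Q) = V_4 (Klein four-group, Z/2Z × Z/2Z)

f factors as (x^2 - 38)(x^2 - 183), so the splitting field is K = Q(sqrt(38), sqrt(183)). The elements 38, 183, 6954 are all non-squares in Q, so sqrt(38) and sqrt(183) generate independent quadratic extensions. Thus [K:Q] = 4 and Gal(K/Q) is generated by the two order-2 automorphisms sqrt(38) ↦ -sqrt(38) and sqrt(183) ↦ -sqrt(183), giving V_4.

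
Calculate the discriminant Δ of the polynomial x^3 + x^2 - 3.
Δ = -231

For x^3 + a x^2 + b x + c the discriminant is Δ = 18 a b c - 4 a^3 c + a^2 b^2 - 4 b^3 - 27 c^2.
Plug a = 1, b = 0, c = -3:
  18*(1)*(0)*(-3) - 4*(1)^3*(-3) + (1)^2*(0)^2 - 4*(0)^3 - 27*(-3)^2
  = 0 + (12) + 0 + (0) + (-243)
  = -231.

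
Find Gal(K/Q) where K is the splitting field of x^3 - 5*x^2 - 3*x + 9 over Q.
Gal(K/Q) = S_3 (symmetric group of order 6)

Compute the discriminant of x^3 + (-5)*x^2 + (-3)*x + (9): Δ = 5076. Since Δ is not a rational square, the Galois group is not contained in A_3; it must be the full S_3 (irreducibility of the cubic rules out anything smaller).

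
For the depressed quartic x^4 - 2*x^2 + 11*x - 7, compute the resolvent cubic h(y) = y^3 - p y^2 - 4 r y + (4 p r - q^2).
h(y) = y^3 + 2*y^2 + 28*y - 65

Identify coefficients: p = -2, q = 11, r = -7.
Plug into h(y) = y^3 - p y^2 - 4 r y + (4 p r - q^2):
  h(y) = y^3 - (-2) y^2 - 4*(-7) y + (4*(-2)*(-7) - (11)^2)
       = y^3 + (2) y^2 + (28) y + (-65).
Simplifying: h(y) = y^3 + 2*y^2 + 28*y - 65.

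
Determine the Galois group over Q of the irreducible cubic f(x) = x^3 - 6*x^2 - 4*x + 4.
Gal(K/Q) = S_3 (symmetric group of order 6)

Compute the discriminant of x^3 + (-6)*x^2 + (-4)*x + (4): Δ = 5584. Since Δ is not a rational square, the Galois group is not contained in A_3; it must be the full S_3 (irreducibility of the cubic rules out anything smaller).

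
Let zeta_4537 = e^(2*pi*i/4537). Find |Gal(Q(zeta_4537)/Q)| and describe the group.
|Gal(Q(zeta_4537)/Q)| = phi(4537) = 4176; group ≅ (Z/4537Z)^* ≅ Z/12Z × Z/348Z

The n-th cyclotomic polynomial Φ_4537(x) is the minimal polynomial of zeta_4537 over Q and has degree phi(4537) = 4176. So Q(zeta_4537) is a degree-4176 Galois extension with Galois group (Z/4537Z)^*. By CRT, (Z/4537Z)^* ≅ (Z/13Z)^* × (Z/349Z)^*. Each prime-power unit group is (Z/13Z)^* ≅ Z/12Z; (Z/349Z)^* ≅ Z/348Z. Hence Gal(Q(zeta_4537)/Q) ≅ Z/12Z × Z/348Z.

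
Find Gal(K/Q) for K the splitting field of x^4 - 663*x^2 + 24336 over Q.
Gal(K/Q) = Z/2Z (cyclic of order 2)

f factors as (x^2 - 624)(x^2 - 39), so the splitting field is K = Q(sqrt(624), sqrt(39)). The squarefree part of 624 is 39 and the squarefree part of 39 is also 39, so sqrt(624) and sqrt(39) are both rational multiples of sqrt(39). Hence Q(sqrt(624)) = Q(sqrt(39)) = Q(sqrt(39)), and the splitting field collapses to a single degree-2 extension with Galois group Z/2Z.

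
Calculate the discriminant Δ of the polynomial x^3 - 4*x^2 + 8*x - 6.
Δ = -76

For x^3 + a x^2 + b x + c the discriminant is Δ = 18 a b c - 4 a^3 c + a^2 b^2 - 4 b^3 - 27 c^2.
Plug a = -4, b = 8, c = -6:
  18*(-4)*(8)*(-6) - 4*(-4)^3*(-6) + (-4)^2*(8)^2 - 4*(8)^3 - 27*(-6)^2
  = 3456 + (-1536) + 1024 + (-2048) + (-972)
  = -76.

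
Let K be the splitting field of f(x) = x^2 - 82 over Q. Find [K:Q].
[K:Q] = 2

The polynomial x^2 - 82 is irreducible over Q since 82 is not a perfect square. Its splitting field is Q(sqrt(82)), which has degree 2 over Q.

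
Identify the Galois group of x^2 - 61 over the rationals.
Gal(K/Q) = Z/2Z (cyclic of order 2)

x^2 - 61 is irreducible over Q since 61 is not a rational square. The splitting field Q(sqrt(61)) has degree 2 over Q, and its unique nontrivial automorphism is sqrt(61) ↦ -sqrt(61). Hence Gal(Q(sqrt(61))/Q) = Z/2Z.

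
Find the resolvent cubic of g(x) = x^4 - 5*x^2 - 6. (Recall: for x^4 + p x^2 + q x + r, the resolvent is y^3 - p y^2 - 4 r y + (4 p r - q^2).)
h(y) = y^3 + 5*y^2 + 24*y + 120

Identify coefficients: p = -5, q = 0, r = -6.
Plug into h(y) = y^3 - p y^2 - 4 r y + (4 p r - q^2):
  h(y) = y^3 - (-5) y^2 - 4*(-6) y + (4*(-5)*(-6) - (0)^2)
       = y^3 + (5) y^2 + (24) y + (120).
Simplifying: h(y) = y^3 + 5*y^2 + 24*y + 120.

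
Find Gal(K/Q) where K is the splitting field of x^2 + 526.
Gal(K/Q) = Z/2Z (cyclic of order 2)

x^2 + 526 is irreducible over Q since -526 is not a rational square. The splitting field Q(sqrt(-526)) has degree 2 over Q, and its unique nontrivial automorphism is sqrt(-526) ↦ -sqrt(-526). Hence Gal(Q(sqrt(-526))/Q) = Z/2Z.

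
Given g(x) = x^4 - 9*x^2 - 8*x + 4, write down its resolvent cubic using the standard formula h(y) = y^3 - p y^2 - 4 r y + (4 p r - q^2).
h(y) = y^3 + 9*y^2 - 16*y - 208

Identify coefficients: p = -9, q = -8, r = 4.
Plug into h(y) = y^3 - p y^2 - 4 r y + (4 p r - q^2):
  h(y) = y^3 - (-9) y^2 - 4*(4) y + (4*(-9)*(4) - (-8)^2)
       = y^3 + (9) y^2 + (-16) y + (-208).
Simplifying: h(y) = y^3 + 9*y^2 - 16*y - 208.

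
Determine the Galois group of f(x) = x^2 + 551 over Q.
Gal(K/Q) = Z/2Z (cyclic of order 2)

x^2 + 551 is irreducible over Q since -551 is not a rational square. The splitting field Q(sqrt(-551)) has degree 2 over Q, and its unique nontrivial automorphism is sqrt(-551) ↦ -sqrt(-551). Hence Gal(Q(sqrt(-551))/Q) = Z/2Z.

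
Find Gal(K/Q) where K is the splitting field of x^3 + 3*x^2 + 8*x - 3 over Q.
Gal(K/Q) = S_3 (symmetric group of order 6)

Compute the discriminant of x^3 + (3)*x^2 + (8)*x + (-3): Δ = -2687. Since Δ is not a rational square, the Galois group is not contained in A_3; it must be the full S_3 (irreducibility of the cubic rules out anything smaller).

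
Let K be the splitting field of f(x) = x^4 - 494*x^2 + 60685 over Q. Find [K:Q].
[K:Q] = 4

f factors as (x^2 - 265)(x^2 - 229); the splitting field is K = Q(sqrt(265), sqrt(229)). Since 265, 229, and 60685 are all non-squares in Q, the three subfields Q(sqrt(265)), Q(sqrt(229)), Q(sqrt(60685)) are distinct degree-2 extensions, so [K:Q] = 4 (Klein four Galois group).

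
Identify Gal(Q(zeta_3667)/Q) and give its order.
|Gal(Q(zeta_3667)/Q)| = phi(3667) = 3456; group ≅ (Z/3667Z)^* ≅ Z/18Z × Z/192Z

The n-th cyclotomic polynomial Φ_3667(x) is the minimal polynomial of zeta_3667 over Q and has degree phi(3667) = 3456. So Q(zeta_3667) is a degree-3456 Galois extension with Galois group (Z/3667Z)^*. By CRT, (Z/3667Z)^* ≅ (Z/19Z)^* × (Z/193Z)^*. Each prime-power unit group is (Z/19Z)^* ≅ Z/18Z; (Z/193Z)^* ≅ Z/192Z. Hence Gal(Q(zeta_3667)/Q) ≅ Z/18Z × Z/192Z.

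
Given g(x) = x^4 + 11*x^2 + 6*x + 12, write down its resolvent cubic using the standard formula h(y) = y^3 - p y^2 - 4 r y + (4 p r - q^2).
h(y) = y^3 - 11*y^2 - 48*y + 492

Identify coefficients: p = 11, q = 6, r = 12.
Plug into h(y) = y^3 - p y^2 - 4 r y + (4 p r - q^2):
  h(y) = y^3 - (11) y^2 - 4*(12) y + (4*(11)*(12) - (6)^2)
       = y^3 + (-11) y^2 + (-48) y + (492).
Simplifying: h(y) = y^3 - 11*y^2 - 48*y + 492.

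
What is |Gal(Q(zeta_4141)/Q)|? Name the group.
|Gal(Q(zeta_4141)/Q)| = phi(4141) = 4000; group ≅ (Z/4141Z)^* ≅ Z/40Z × Z/100Z

The n-th cyclotomic polynomial Φ_4141(x) is the minimal polynomial of zeta_4141 over Q and has degree phi(4141) = 4000. So Q(zeta_4141) is a degree-4000 Galois extension with Galois group (Z/4141Z)^*. By CRT, (Z/4141Z)^* ≅ (Z/41Z)^* × (Z/101Z)^*. Each prime-power unit group is (Z/41Z)^* ≅ Z/40Z; (Z/101Z)^* ≅ Z/100Z. Hence Gal(Q(zeta_4141)/Q) ≅ Z/40Z × Z/100Z.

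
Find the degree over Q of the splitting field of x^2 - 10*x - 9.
[K:Q] = 2

The discriminant of x^2 + (-10)*x + (-9) is b^2 - 4c = 100 - (-36) = 136. Since 136 is not a perfect square in Q, the polynomial is irreducible over Q. Its two roots generate a degree-2 extension, so [K:Q] = 2.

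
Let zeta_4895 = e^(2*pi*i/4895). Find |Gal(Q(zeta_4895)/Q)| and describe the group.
|Gal(Q(zeta_4895)/Q)| = phi(4895) = 3520; group ≅ (Z/4895Z)^* ≅ Z/4Z × Z/10Z × Z/88Z

The n-th cyclotomic polynomial Φ_4895(x) is the minimal polynomial of zeta_4895 over Q and has degree phi(4895) = 3520. So Q(zeta_4895) is a degree-3520 Galois extension with Galois group (Z/4895Z)^*. By CRT, (Z/4895Z)^* ≅ (Z/5Z)^* × (Z/11Z)^* × (Z/89Z)^*. Each prime-power unit group is (Z/5Z)^* ≅ Z/4Z; (Z/11Z)^* ≅ Z/10Z; (Z/89Z)^* ≅ Z/88Z. Hence Gal(Q(zeta_4895)/Q) ≅ Z/4Z × Z/10Z × Z/88Z.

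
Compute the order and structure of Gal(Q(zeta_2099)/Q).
|Gal(Q(zeta_2099)/Q)| = phi(2099) = 2098; group ≅ (Z/2099Z)^* ≅ Z/2098Z

The n-th cyclotomic polynomial Φ_2099(x) is the minimal polynomial of zeta_2099 over Q and has degree phi(2099) = 2098. So Q(zeta_2099) is a degree-2098 Galois extension with Galois group (Z/2099Z)^*. (Z/2099Z)^* is cyclic since 2099 is an odd prime power (or 4). Hence Gal(Q(zeta_2099)/Q) ≅ Z/2098Z.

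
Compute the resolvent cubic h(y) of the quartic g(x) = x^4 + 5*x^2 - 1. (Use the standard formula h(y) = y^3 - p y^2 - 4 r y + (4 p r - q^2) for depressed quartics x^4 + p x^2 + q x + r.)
h(y) = y^3 - 5*y^2 + 4*y - 20

Identify coefficients: p = 5, q = 0, r = -1.
Plug into h(y) = y^3 - p y^2 - 4 r y + (4 p r - q^2):
  h(y) = y^3 - (5) y^2 - 4*(-1) y + (4*(5)*(-1) - (0)^2)
       = y^3 + (-5) y^2 + (4) y + (-20).
Simplifying: h(y) = y^3 - 5*y^2 + 4*y - 20.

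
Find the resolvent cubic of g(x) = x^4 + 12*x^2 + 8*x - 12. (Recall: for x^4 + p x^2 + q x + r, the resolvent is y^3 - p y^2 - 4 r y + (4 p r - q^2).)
h(y) = y^3 - 12*y^2 + 48*y - 640

Identify coefficients: p = 12, q = 8, r = -12.
Plug into h(y) = y^3 - p y^2 - 4 r y + (4 p r - q^2):
  h(y) = y^3 - (12) y^2 - 4*(-12) y + (4*(12)*(-12) - (8)^2)
       = y^3 + (-12) y^2 + (48) y + (-640).
Simplifying: h(y) = y^3 - 12*y^2 + 48*y - 640.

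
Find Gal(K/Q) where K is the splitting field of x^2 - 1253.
Gal(K/Q) = Z/2Z (cyclic of order 2)

x^2 - 1253 is irreducible over Q since 1253 is not a rational square. The splitting field Q(sqrt(1253)) has degree 2 over Q, and its unique nontrivial automorphism is sqrt(1253) ↦ -sqrt(1253). Hence Gal(Q(sqrt(1253))/Q) = Z/2Z.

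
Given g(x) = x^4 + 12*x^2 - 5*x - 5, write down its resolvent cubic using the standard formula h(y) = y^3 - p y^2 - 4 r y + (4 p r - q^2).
h(y) = y^3 - 12*y^2 + 20*y - 265

Identify coefficients: p = 12, q = -5, r = -5.
Plug into h(y) = y^3 - p y^2 - 4 r y + (4 p r - q^2):
  h(y) = y^3 - (12) y^2 - 4*(-5) y + (4*(12)*(-5) - (-5)^2)
       = y^3 + (-12) y^2 + (20) y + (-265).
Simplifying: h(y) = y^3 - 12*y^2 + 20*y - 265.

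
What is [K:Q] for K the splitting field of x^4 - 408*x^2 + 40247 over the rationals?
[K:Q] = 4

f factors as (x^2 - 167)(x^2 - 241); the splitting field is K = Q(sqrt(167), sqrt(241)). Since 167, 241, and 40247 are all non-squares in Q, the three subfields Q(sqrt(167)), Q(sqrt(241)), Q(sqrt(40247)) are distinct degree-2 extensions, so [K:Q] = 4 (Klein four Galois group).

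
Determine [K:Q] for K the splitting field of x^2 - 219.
[K:Q] = 2

The polynomial x^2 - 219 is irreducible over Q since 219 is not a perfect square. Its splitting field is Q(sqrt(219)), which has degree 2 over Q.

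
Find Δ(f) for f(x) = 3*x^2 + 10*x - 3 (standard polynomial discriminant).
Δ = 136

For a quadratic a x^2 + b x + c the discriminant is Δ = b^2 - 4ac = (10)^2 - 4*(3)*(-3) = 100 - (-36) = 136.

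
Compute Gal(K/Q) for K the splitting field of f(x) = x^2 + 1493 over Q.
Gal(K/Q) = Z/2Z (cyclic of order 2)

x^2 + 1493 is irreducible over Q since -1493 is not a rational square. The splitting field Q(sqrt(-1493)) has degree 2 over Q, and its unique nontrivial automorphism is sqrt(-1493) ↦ -sqrt(-1493). Hence Gal(Q(sqrt(-1493))/Q) = Z/2Z.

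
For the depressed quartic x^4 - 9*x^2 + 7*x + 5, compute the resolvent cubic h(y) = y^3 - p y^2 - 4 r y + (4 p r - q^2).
h(y) = y^3 + 9*y^2 - 20*y - 229

Identify coefficients: p = -9, q = 7, r = 5.
Plug into h(y) = y^3 - p y^2 - 4 r y + (4 p r - q^2):
  h(y) = y^3 - (-9) y^2 - 4*(5) y + (4*(-9)*(5) - (7)^2)
       = y^3 + (9) y^2 + (-20) y + (-229).
Simplifying: h(y) = y^3 + 9*y^2 - 20*y - 229.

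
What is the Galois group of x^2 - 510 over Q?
Gal(K/Q) = Z/2Z (cyclic of order 2)

x^2 - 510 is irreducible over Q since 510 is not a rational square. The splitting field Q(sqrt(510)) has degree 2 over Q, and its unique nontrivial automorphism is sqrt(510) ↦ -sqrt(510). Hence Gal(Q(sqrt(510))/Q) = Z/2Z.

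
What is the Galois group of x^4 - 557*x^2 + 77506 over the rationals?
Gal(K/Q) = V_4 (Klein four-group, Z/2Z × Z/2Z)

f factors as (x^2 - 271)(x^2 - 286), so the splitting field is K = Q(sqrt(271), sqrt(286)). The elements 271, 286, 77506 are all non-squares in Q, so sqrt(271) and sqrt(286) generate independent quadratic extensions. Thus [K:Q] = 4 and Gal(K/Q) is generated by the two order-2 automorphisms sqrt(271) ↦ -sqrt(271) and sqrt(286) ↦ -sqrt(286), giving V_4.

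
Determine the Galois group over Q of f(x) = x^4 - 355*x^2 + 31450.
Gal(K/Q) = V_4 (Klein four-group, Z/2Z × Z/2Z)

f factors as (x^2 - 170)(x^2 - 185), so the splitting field is K = Q(sqrt(170), sqrt(185)). The elements 170, 185, 31450 are all non-squares in Q, so sqrt(170) and sqrt(185) generate independent quadratic extensions. Thus [K:Q] = 4 and Gal(K/Q) is generated by the two order-2 automorphisms sqrt(170) ↦ -sqrt(170) and sqrt(185) ↦ -sqrt(185), giving V_4.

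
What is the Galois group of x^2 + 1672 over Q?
Gal(K/Q) = Z/2Z (cyclic of order 2)

x^2 + 1672 is irreducible over Q since -1672 is not a rational square. The splitting field Q(sqrt(-1672)) has degree 2 over Q, and its unique nontrivial automorphism is sqrt(-1672) ↦ -sqrt(-1672). Hence Gal(Q(sqrt(-1672))/Q) = Z/2Z.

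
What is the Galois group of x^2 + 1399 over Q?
Gal(K/Q) = Z/2Z (cyclic of order 2)

x^2 + 1399 is irreducible over Q since -1399 is not a rational square. The splitting field Q(sqrt(-1399)) has degree 2 over Q, and its unique nontrivial automorphism is sqrt(-1399) ↦ -sqrt(-1399). Hence Gal(Q(sqrt(-1399))/Q) = Z/2Z.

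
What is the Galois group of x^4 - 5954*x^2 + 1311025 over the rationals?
Gal(K/Q) = Z/2Z (cyclic of order 2)

f factors as (x^2 - 229)(x^2 - 5725), so the splitting field is K = Q(sqrt(229), sqrt(5725)). The squarefree part of 229 is 229 and the squarefree part of 5725 is also 229, so sqrt(229) and sqrt(5725) are both rational multiples of sqrt(229). Hence Q(sqrt(229)) = Q(sqrt(5725)) = Q(sqrt(229)), and the splitting field collapses to a single degree-2 extension with Galois group Z/2Z.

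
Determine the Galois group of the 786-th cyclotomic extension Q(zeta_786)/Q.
|Gal(Q(zeta_786)/Q)| = phi(786) = 260; group ≅ (Z/786Z)^* ≅ Z/2Z × Z/130Z

The n-th cyclotomic polynomial Φ_786(x) is the minimal polynomial of zeta_786 over Q and has degree phi(786) = 260. So Q(zeta_786) is a degree-260 Galois extension with Galois group (Z/786Z)^*. By CRT, (Z/786Z)^* ≅ (Z/2Z)^* × (Z/3Z)^* × (Z/131Z)^*. Each prime-power unit group is (Z/2Z)^* ≅ trivial group (order 1); (Z/3Z)^* ≅ Z/2Z; (Z/131Z)^* ≅ Z/130Z. Hence Gal(Q(zeta_786)/Q) ≅ Z/2Z × Z/130Z.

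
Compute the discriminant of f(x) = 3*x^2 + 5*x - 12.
Δ = 169

For a quadratic a x^2 + b x + c the discriminant is Δ = b^2 - 4ac = (5)^2 - 4*(3)*(-12) = 25 - (-144) = 169.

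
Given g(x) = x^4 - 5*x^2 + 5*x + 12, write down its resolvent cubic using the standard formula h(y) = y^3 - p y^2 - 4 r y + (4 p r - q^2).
h(y) = y^3 + 5*y^2 - 48*y - 265

Identify coefficients: p = -5, q = 5, r = 12.
Plug into h(y) = y^3 - p y^2 - 4 r y + (4 p r - q^2):
  h(y) = y^3 - (-5) y^2 - 4*(12) y + (4*(-5)*(12) - (5)^2)
       = y^3 + (5) y^2 + (-48) y + (-265).
Simplifying: h(y) = y^3 + 5*y^2 - 48*y - 265.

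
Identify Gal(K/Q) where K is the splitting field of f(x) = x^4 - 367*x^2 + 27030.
Gal(K/Q) = V_4 (Klein four-group, Z/2Z × Z/2Z)

f factors as (x^2 - 265)(x^2 - 102), so the splitting field is K = Q(sqrt(265), sqrt(102)). The elements 265, 102, 27030 are all non-squares in Q, so sqrt(265) and sqrt(102) generate independent quadratic extensions. Thus [K:Q] = 4 and Gal(K/Q) is generated by the two order-2 automorphisms sqrt(265) ↦ -sqrt(265) and sqrt(102) ↦ -sqrt(102), giving V_4.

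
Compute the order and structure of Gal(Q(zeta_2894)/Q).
|Gal(Q(zeta_2894)/Q)| = phi(2894) = 1446; group ≅ (Z/2894Z)^* ≅ Z/1446Z

The n-th cyclotomic polynomial Φ_2894(x) is the minimal polynomial of zeta_2894 over Q and has degree phi(2894) = 1446. So Q(zeta_2894) is a degree-1446 Galois extension with Galois group (Z/2894Z)^*. By CRT, (Z/2894Z)^* ≅ (Z/2Z)^* × (Z/1447Z)^*. Each prime-power unit group is (Z/2Z)^* ≅ trivial group (order 1); (Z/1447Z)^* ≅ Z/1446Z. Hence Gal(Q(zeta_2894)/Q) ≅ Z/1446Z.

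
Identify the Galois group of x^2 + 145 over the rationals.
Gal(K/Q) = Z/2Z (cyclic of order 2)

x^2 + 145 is irreducible over Q since -145 is not a rational square. The splitting field Q(sqrt(-145)) has degree 2 over Q, and its unique nontrivial automorphism is sqrt(-145) ↦ -sqrt(-145). Hence Gal(Q(sqrt(-145))/Q) = Z/2Z.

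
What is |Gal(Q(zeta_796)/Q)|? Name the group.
|Gal(Q(zeta_796)/Q)| = phi(796) = 396; group ≅ (Z/796Z)^* ≅ Z/2Z × Z/198Z

The n-th cyclotomic polynomial Φ_796(x) is the minimal polynomial of zeta_796 over Q and has degree phi(796) = 396. So Q(zeta_796) is a degree-396 Galois extension with Galois group (Z/796Z)^*. By CRT, (Z/796Z)^* ≅ (Z/4Z)^* × (Z/199Z)^*. Each prime-power unit group is (Z/4Z)^* ≅ Z/2Z; (Z/199Z)^* ≅ Z/198Z. Hence Gal(Q(zeta_796)/Q) ≅ Z/2Z × Z/198Z.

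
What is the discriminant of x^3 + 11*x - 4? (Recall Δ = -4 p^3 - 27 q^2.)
Δ = -5756

For a depressed cubic x^3 + p x + q the discriminant is Δ = -4 p^3 - 27 q^2 = -4*(11)^3 - 27*(-4)^2 = -5324 - 432 = -5756.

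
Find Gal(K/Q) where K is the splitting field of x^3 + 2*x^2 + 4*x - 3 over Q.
Gal(K/Q) = S_3 (symmetric group of order 6)

Compute the discriminant of x^3 + (2)*x^2 + (4)*x + (-3): Δ = -771. Since Δ is not a rational square, the Galois group is not contained in A_3; it must be the full S_3 (irreducibility of the cubic rules out anything smaller).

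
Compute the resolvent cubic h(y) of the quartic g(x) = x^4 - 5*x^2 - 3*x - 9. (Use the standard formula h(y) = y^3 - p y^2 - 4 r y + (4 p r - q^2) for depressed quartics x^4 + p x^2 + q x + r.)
h(y) = y^3 + 5*y^2 + 36*y + 171

Identify coefficients: p = -5, q = -3, r = -9.
Plug into h(y) = y^3 - p y^2 - 4 r y + (4 p r - q^2):
  h(y) = y^3 - (-5) y^2 - 4*(-9) y + (4*(-5)*(-9) - (-3)^2)
       = y^3 + (5) y^2 + (36) y + (171).
Simplifying: h(y) = y^3 + 5*y^2 + 36*y + 171.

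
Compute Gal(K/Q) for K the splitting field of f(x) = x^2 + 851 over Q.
Gal(K/Q) = Z/2Z (cyclic of order 2)

x^2 + 851 is irreducible over Q since -851 is not a rational square. The splitting field Q(sqrt(-851)) has degree 2 over Q, and its unique nontrivial automorphism is sqrt(-851) ↦ -sqrt(-851). Hence Gal(Q(sqrt(-851))/Q) = Z/2Z.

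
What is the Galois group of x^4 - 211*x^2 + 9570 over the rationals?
Gal(K/Q) = V_4 (Klein four-group, Z/2Z × Z/2Z)

f factors as (x^2 - 145)(x^2 - 66), so the splitting field is K = Q(sqrt(145), sqrt(66)). The elements 145, 66, 9570 are all non-squares in Q, so sqrt(145) and sqrt(66) generate independent quadratic extensions. Thus [K:Q] = 4 and Gal(K/Q) is generated by the two order-2 automorphisms sqrt(145) ↦ -sqrt(145) and sqrt(66) ↦ -sqrt(66), giving V_4.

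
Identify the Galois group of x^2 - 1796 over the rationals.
Gal(K/Q) = Z/2Z (cyclic of order 2)

x^2 - 1796 is irreducible over Q since 1796 is not a rational square. The splitting field Q(sqrt(1796)) has degree 2 over Q, and its unique nontrivial automorphism is sqrt(1796) ↦ -sqrt(1796). Hence Gal(Q(sqrt(1796))/Q) = Z/2Z.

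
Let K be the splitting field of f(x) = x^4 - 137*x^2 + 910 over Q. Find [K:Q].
[K:Q] = 4

f factors as (x^2 - 7)(x^2 - 130); the splitting field is K = Q(sqrt(7), sqrt(130)). Since 7, 130, and 910 are all non-squares in Q, the three subfields Q(sqrt(7)), Q(sqrt(130)), Q(sqrt(910)) are distinct degree-2 extensions, so [K:Q] = 4 (Klein four Galois group).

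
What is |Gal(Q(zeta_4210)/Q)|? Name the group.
|Gal(Q(zeta_4210)/Q)| = phi(4210) = 1680; group ≅ (Z/4210Z)^* ≅ Z/4Z × Z/420Z

The n-th cyclotomic polynomial Φ_4210(x) is the minimal polynomial of zeta_4210 over Q and has degree phi(4210) = 1680. So Q(zeta_4210) is a degree-1680 Galois extension with Galois group (Z/4210Z)^*. By CRT, (Z/4210Z)^* ≅ (Z/2Z)^* × (Z/5Z)^* × (Z/421Z)^*. Each prime-power unit group is (Z/2Z)^* ≅ trivial group (order 1); (Z/5Z)^* ≅ Z/4Z; (Z/421Z)^* ≅ Z/420Z. Hence Gal(Q(zeta_4210)/Q) ≅ Z/4Z × Z/420Z.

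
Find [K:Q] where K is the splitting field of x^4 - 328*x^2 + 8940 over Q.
[K:Q] = 4

f factors as (x^2 - 298)(x^2 - 30); the splitting field is K = Q(sqrt(298), sqrt(30)). Since 298, 30, and 8940 are all non-squares in Q, the three subfields Q(sqrt(298)), Q(sqrt(30)), Q(sqrt(8940)) are distinct degree-2 extensions, so [K:Q] = 4 (Klein four Galois group).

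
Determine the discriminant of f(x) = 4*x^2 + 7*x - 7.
Δ = 161

For a quadratic a x^2 + b x + c the discriminant is Δ = b^2 - 4ac = (7)^2 - 4*(4)*(-7) = 49 - (-112) = 161.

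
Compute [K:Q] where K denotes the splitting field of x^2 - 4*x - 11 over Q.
[K:Q] = 2

The discriminant of x^2 + (-4)*x + (-11) is b^2 - 4c = 16 - (-44) = 60. Since 60 is not a perfect square in Q, the polynomial is irreducible over Q. Its two roots generate a degree-2 extension, so [K:Q] = 2.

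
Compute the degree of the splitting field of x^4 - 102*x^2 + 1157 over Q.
[K:Q] = 4

f factors as (x^2 - 89)(x^2 - 13); the splitting field is K = Q(sqrt(89), sqrt(13)). Since 89, 13, and 1157 are all non-squares in Q, the three subfields Q(sqrt(89)), Q(sqrt(13)), Q(sqrt(1157)) are distinct degree-2 extensions, so [K:Q] = 4 (Klein four Galois group).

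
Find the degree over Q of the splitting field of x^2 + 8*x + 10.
[K:Q] = 2

The discriminant of x^2 + (8)*x + (10) is b^2 - 4c = 64 - (40) = 24. Since 24 is not a perfect square in Q, the polynomial is irreducible over Q. Its two roots generate a degree-2 extension, so [K:Q] = 2.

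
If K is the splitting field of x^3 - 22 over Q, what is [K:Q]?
[K:Q] = 6

x^3 - 22 has one real root r = 22^(1/3) and two complex roots r*zeta_3, r*zeta_3^2 where zeta_3 = e^(2*pi*i/3). The splitting field is Q(r, zeta_3). [Q(r):Q] = 3 and [Q(zeta_3):Q] = 2 with gcd = 1, so [Q(r, zeta_3):Q] = 3 * 2 = 6.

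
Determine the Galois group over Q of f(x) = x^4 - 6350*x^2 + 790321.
Gal(K/Q) = Z/2Z (cyclic of order 2)

f factors as (x^2 - 6223)(x^2 - 127), so the splitting field is K = Q(sqrt(6223), sqrt(127)). The squarefree part of 6223 is 127 and the squarefree part of 127 is also 127, so sqrt(6223) and sqrt(127) are both rational multiples of sqrt(127). Hence Q(sqrt(6223)) = Q(sqrt(127)) = Q(sqrt(127)), and the splitting field collapses to a single degree-2 extension with Galois group Z/2Z.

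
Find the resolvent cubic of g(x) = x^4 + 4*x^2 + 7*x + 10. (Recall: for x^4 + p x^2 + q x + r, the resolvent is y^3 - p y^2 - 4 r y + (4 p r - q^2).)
h(y) = y^3 - 4*y^2 - 40*y + 111

Identify coefficients: p = 4, q = 7, r = 10.
Plug into h(y) = y^3 - p y^2 - 4 r y + (4 p r - q^2):
  h(y) = y^3 - (4) y^2 - 4*(10) y + (4*(4)*(10) - (7)^2)
       = y^3 + (-4) y^2 + (-40) y + (111).
Simplifying: h(y) = y^3 - 4*y^2 - 40*y + 111.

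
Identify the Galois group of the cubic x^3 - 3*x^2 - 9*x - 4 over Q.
Gal(K/Q) = S_3 (symmetric group of order 6)

Compute the discriminant of x^3 + (-3)*x^2 + (-9)*x + (-4): Δ = 837. Since Δ is not a rational square, the Galois group is not contained in A_3; it must be the full S_3 (irreducibility of the cubic rules out anything smaller).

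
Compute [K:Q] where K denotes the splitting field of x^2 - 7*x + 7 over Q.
[K:Q] = 2

The discriminant of x^2 + (-7)*x + (7) is b^2 - 4c = 49 - (28) = 21. Since 21 is not a perfect square in Q, the polynomial is irreducible over Q. Its two roots generate a degree-2 extension, so [K:Q] = 2.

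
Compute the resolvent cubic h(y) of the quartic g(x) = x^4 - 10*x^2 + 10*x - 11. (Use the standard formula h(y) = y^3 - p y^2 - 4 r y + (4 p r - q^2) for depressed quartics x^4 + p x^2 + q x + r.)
h(y) = y^3 + 10*y^2 + 44*y + 340

Identify coefficients: p = -10, q = 10, r = -11.
Plug into h(y) = y^3 - p y^2 - 4 r y + (4 p r - q^2):
  h(y) = y^3 - (-10) y^2 - 4*(-11) y + (4*(-10)*(-11) - (10)^2)
       = y^3 + (10) y^2 + (44) y + (340).
Simplifying: h(y) = y^3 + 10*y^2 + 44*y + 340.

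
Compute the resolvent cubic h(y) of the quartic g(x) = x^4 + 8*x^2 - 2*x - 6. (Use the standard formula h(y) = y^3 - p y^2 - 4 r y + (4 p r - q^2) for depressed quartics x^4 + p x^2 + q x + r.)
h(y) = y^3 - 8*y^2 + 24*y - 196

Identify coefficients: p = 8, q = -2, r = -6.
Plug into h(y) = y^3 - p y^2 - 4 r y + (4 p r - q^2):
  h(y) = y^3 - (8) y^2 - 4*(-6) y + (4*(8)*(-6) - (-2)^2)
       = y^3 + (-8) y^2 + (24) y + (-196).
Simplifying: h(y) = y^3 - 8*y^2 + 24*y - 196.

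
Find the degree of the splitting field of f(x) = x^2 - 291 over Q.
[K:Q] = 2

The polynomial x^2 - 291 is irreducible over Q since 291 is not a perfect square. Its splitting field is Q(sqrt(291)), which has degree 2 over Q.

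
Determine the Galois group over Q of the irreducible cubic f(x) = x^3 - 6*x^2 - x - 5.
Gal(K/Q) = S_3 (symmetric group of order 6)

Compute the discriminant of x^3 + (-6)*x^2 + (-1)*x + (-5): Δ = -5495. Since Δ is not a rational square, the Galois group is not contained in A_3; it must be the full S_3 (irreducibility of the cubic rules out anything smaller).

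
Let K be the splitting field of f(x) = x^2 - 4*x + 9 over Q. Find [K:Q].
[K:Q] = 2

The discriminant of x^2 + (-4)*x + (9) is b^2 - 4c = 16 - (36) = -20. Since -20 is not a perfect square in Q, the polynomial is irreducible over Q. Its two roots generate a degree-2 extension, so [K:Q] = 2.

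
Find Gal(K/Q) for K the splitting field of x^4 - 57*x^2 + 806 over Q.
Gal(K/Q) = V_4 (Klein four-group, Z/2Z × Z/2Z)

f factors as (x^2 - 31)(x^2 - 26), so the splitting field is K = Q(sqrt(31), sqrt(26)). The elements 31, 26, 806 are all non-squares in Q, so sqrt(31) and sqrt(26) generate independent quadratic extensions. Thus [K:Q] = 4 and Gal(K/Q) is generated by the two order-2 automorphisms sqrt(31) ↦ -sqrt(31) and sqrt(26) ↦ -sqrt(26), giving V_4.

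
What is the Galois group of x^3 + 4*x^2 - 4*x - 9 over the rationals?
Gal(K/Q) = S_3 (symmetric group of order 6)

Compute the discriminant of x^3 + (4)*x^2 + (-4)*x + (-9): Δ = 3221. Since Δ is not a rational square, the Galois group is not contained in A_3; it must be the full S_3 (irreducibility of the cubic rules out anything smaller).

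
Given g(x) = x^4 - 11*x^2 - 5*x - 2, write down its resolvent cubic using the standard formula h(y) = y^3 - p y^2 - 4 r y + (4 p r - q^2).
h(y) = y^3 + 11*y^2 + 8*y + 63

Identify coefficients: p = -11, q = -5, r = -2.
Plug into h(y) = y^3 - p y^2 - 4 r y + (4 p r - q^2):
  h(y) = y^3 - (-11) y^2 - 4*(-2) y + (4*(-11)*(-2) - (-5)^2)
       = y^3 + (11) y^2 + (8) y + (63).
Simplifying: h(y) = y^3 + 11*y^2 + 8*y + 63.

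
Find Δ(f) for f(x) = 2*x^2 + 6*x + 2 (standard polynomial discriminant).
Δ = 20

For a quadratic a x^2 + b x + c the discriminant is Δ = b^2 - 4ac = (6)^2 - 4*(2)*(2) = 36 - (16) = 20.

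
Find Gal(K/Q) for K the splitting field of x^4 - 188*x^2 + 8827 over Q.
Gal(K/Q) = V_4 (Klein four-group, Z/2Z × Z/2Z)

f factors as (x^2 - 91)(x^2 - 97), so the splitting field is K = Q(sqrt(91), sqrt(97)). The elements 91, 97, 8827 are all non-squares in Q, so sqrt(91) and sqrt(97) generate independent quadratic extensions. Thus [K:Q] = 4 and Gal(K/Q) is generated by the two order-2 automorphisms sqrt(91) ↦ -sqrt(91) and sqrt(97) ↦ -sqrt(97), giving V_4.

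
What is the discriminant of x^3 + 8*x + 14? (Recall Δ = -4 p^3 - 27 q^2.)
Δ = -7340

For a depressed cubic x^3 + p x + q the discriminant is Δ = -4 p^3 - 27 q^2 = -4*(8)^3 - 27*(14)^2 = -2048 - 5292 = -7340.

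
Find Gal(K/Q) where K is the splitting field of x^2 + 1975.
Gal(K/Q) = Z/2Z (cyclic of order 2)

x^2 + 1975 is irreducible over Q since -1975 is not a rational square. The splitting field Q(sqrt(-1975)) has degree 2 over Q, and its unique nontrivial automorphism is sqrt(-1975) ↦ -sqrt(-1975). Hence Gal(Q(sqrt(-1975))/Q) = Z/2Z.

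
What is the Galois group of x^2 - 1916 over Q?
Gal(K/Q) = Z/2Z (cyclic of order 2)

x^2 - 1916 is irreducible over Q since 1916 is not a rational square. The splitting field Q(sqrt(1916)) has degree 2 over Q, and its unique nontrivial automorphism is sqrt(1916) ↦ -sqrt(1916). Hence Gal(Q(sqrt(1916))/Q) = Z/2Z.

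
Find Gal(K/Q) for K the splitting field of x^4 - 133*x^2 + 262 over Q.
Gal(K/Q) = V_4 (Klein four-group, Z/2Z × Z/2Z)

f factors as (x^2 - 131)(x^2 - 2), so the splitting field is K = Q(sqrt(131), sqrt(2)). The elements 131, 2, 262 are all non-squares in Q, so sqrt(131) and sqrt(2) generate independent quadratic extensions. Thus [K:Q] = 4 and Gal(K/Q) is generated by the two order-2 automorphisms sqrt(131) ↦ -sqrt(131) and sqrt(2) ↦ -sqrt(2), giving V_4.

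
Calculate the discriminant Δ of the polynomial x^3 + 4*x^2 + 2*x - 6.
Δ = -268

For x^3 + a x^2 + b x + c the discriminant is Δ = 18 a b c - 4 a^3 c + a^2 b^2 - 4 b^3 - 27 c^2.
Plug a = 4, b = 2, c = -6:
  18*(4)*(2)*(-6) - 4*(4)^3*(-6) + (4)^2*(2)^2 - 4*(2)^3 - 27*(-6)^2
  = -864 + (1536) + 64 + (-32) + (-972)
  = -268.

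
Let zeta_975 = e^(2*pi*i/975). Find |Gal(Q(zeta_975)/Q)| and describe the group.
|Gal(Q(zeta_975)/Q)| = phi(975) = 480; group ≅ (Z/975Z)^* ≅ Z/2Z × Z/12Z × Z/20Z

The n-th cyclotomic polynomial Φ_975(x) is the minimal polynomial of zeta_975 over Q and has degree phi(975) = 480. So Q(zeta_975) is a degree-480 Galois extension with Galois group (Z/975Z)^*. By CRT, (Z/975Z)^* ≅ (Z/3Z)^* × (Z/25Z)^* × (Z/13Z)^*. Each prime-power unit group is (Z/3Z)^* ≅ Z/2Z; (Z/25Z)^* ≅ Z/20Z; (Z/13Z)^* ≅ Z/12Z. Hence Gal(Q(zeta_975)/Q) ≅ Z/2Z × Z/12Z × Z/20Z.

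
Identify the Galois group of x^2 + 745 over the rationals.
Gal(K/Q) = Z/2Z (cyclic of order 2)

x^2 + 745 is irreducible over Q since -745 is not a rational square. The splitting field Q(sqrt(-745)) has degree 2 over Q, and its unique nontrivial automorphism is sqrt(-745) ↦ -sqrt(-745). Hence Gal(Q(sqrt(-745))/Q) = Z/2Z.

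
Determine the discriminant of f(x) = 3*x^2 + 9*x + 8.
Δ = -15

For a quadratic a x^2 + b x + c the discriminant is Δ = b^2 - 4ac = (9)^2 - 4*(3)*(8) = 81 - (96) = -15.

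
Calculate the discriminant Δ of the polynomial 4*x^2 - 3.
Δ = 48

For a quadratic a x^2 + b x + c the discriminant is Δ = b^2 - 4ac = (0)^2 - 4*(4)*(-3) = 0 - (-48) = 48.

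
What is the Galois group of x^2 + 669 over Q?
Gal(K/Q) = Z/2Z (cyclic of order 2)

x^2 + 669 is irreducible over Q since -669 is not a rational square. The splitting field Q(sqrt(-669)) has degree 2 over Q, and its unique nontrivial automorphism is sqrt(-669) ↦ -sqrt(-669). Hence Gal(Q(sqrt(-669))/Q) = Z/2Z.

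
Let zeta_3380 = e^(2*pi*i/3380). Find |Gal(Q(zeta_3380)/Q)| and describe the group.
|Gal(Q(zeta_3380)/Q)| = phi(3380) = 1248; group ≅ (Z/3380Z)^* ≅ Z/2Z × Z/4Z × Z/156Z

The n-th cyclotomic polynomial Φ_3380(x) is the minimal polynomial of zeta_3380 over Q and has degree phi(3380) = 1248. So Q(zeta_3380) is a degree-1248 Galois extension with Galois group (Z/3380Z)^*. By CRT, (Z/3380Z)^* ≅ (Z/4Z)^* × (Z/5Z)^* × (Z/169Z)^*. Each prime-power unit group is (Z/4Z)^* ≅ Z/2Z; (Z/5Z)^* ≅ Z/4Z; (Z/169Z)^* ≅ Z/156Z. Hence Gal(Q(zeta_3380)/Q) ≅ Z/2Z × Z/4Z × Z/156Z.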